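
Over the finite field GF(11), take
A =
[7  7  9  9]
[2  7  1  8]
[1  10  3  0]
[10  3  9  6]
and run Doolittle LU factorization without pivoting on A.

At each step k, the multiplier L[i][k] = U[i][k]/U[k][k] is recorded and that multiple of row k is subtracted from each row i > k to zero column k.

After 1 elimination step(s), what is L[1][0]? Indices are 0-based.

L[1][0] = 5

[col 0] pivot 7
  R1 -= 5*R0 → (0, 5, 0, 7)  (L[1][0] := 5)
  R2 -= 8*R0 → (0, 9, 8, 5)  (L[2][0] := 8)
  R3 -= 3*R0 → (0, 4, 4, 1)  (L[3][0] := 3)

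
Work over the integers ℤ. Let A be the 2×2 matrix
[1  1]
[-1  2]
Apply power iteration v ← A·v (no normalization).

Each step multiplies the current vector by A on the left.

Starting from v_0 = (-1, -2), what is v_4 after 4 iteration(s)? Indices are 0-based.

v_0 = (-1, -2).
v_1 = A·v_0 = (-3, -3).
v_2 = A·v_1 = (-6, -3).
v_3 = A·v_2 = (-9, 0).
v_4 = A·v_3 = (-9, 9).

v_4 = (-9, 9)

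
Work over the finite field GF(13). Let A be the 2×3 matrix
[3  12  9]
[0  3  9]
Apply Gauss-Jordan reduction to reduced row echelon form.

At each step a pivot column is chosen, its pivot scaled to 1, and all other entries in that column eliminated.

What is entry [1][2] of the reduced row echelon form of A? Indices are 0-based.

M[1][2] = 3

step 1: normalize row 0 (÷3) = (1, 4, 3)
step 2: normalize row 1 (÷3) = (0, 1, 3)
  row 0: subtract 4×row1 = (1, 0, 4)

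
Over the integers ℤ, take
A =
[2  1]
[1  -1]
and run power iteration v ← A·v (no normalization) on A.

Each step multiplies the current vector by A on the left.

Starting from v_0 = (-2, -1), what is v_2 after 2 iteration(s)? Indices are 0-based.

v_0 = (-2, -1).
v_1 = A·v_0 = (-5, -1).
v_2 = A·v_1 = (-11, -4).

v_2 = (-11, -4)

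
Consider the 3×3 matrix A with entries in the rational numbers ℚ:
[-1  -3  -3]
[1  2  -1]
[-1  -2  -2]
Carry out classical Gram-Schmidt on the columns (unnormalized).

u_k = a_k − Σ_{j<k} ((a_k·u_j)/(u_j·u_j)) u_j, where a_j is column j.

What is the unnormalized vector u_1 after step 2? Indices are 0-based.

Step 1: u_0 = a_0 = (-1, 1, -1).
Step 2: u_1 = a_1 − (7/3)·u_0 = (-2/3, -1/3, 1/3).

u_1 = (-2/3, -1/3, 1/3)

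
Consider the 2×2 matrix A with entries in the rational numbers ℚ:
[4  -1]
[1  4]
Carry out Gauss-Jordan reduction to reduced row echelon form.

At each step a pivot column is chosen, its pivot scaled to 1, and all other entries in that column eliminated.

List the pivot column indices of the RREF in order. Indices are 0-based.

[1] R0 /= 4  ⇒  (1, -1/4)
     R1 -= 1·R0  ⇒  (0, 17/4)
[2] R1 /= 17/4  ⇒  (0, 1)
     R0 -= -1/4·R1  ⇒  (1, 0)

pivot columns: 0, 1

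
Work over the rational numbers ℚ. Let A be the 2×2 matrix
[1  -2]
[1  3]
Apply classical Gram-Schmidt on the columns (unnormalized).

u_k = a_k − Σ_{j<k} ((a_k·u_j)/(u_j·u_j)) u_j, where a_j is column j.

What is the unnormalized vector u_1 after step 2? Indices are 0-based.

u_1 = (-5/2, 5/2)

Step 1: u_0 = a_0 = (1, 1).
Step 2: u_1 = a_1 − (1/2)·u_0 = (-5/2, 5/2).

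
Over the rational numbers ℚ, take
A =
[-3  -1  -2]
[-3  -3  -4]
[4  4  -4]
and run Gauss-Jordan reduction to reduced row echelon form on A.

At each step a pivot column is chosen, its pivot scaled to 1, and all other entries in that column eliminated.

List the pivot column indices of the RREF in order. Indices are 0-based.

pivot columns: 0, 1, 2

pivot(0,0)=-3: scale R0 → (1, 1/3, 2/3)
  clear (1,0): R1 −= (-3)R0 → (0, -2, -2)
  clear (2,0): R2 −= (4)R0 → (0, 8/3, -20/3)
pivot(1,1)=-2: scale R1 → (0, 1, 1)
  clear (0,1): R0 −= (1/3)R1 → (1, 0, 1/3)
  clear (2,1): R2 −= (8/3)R1 → (0, 0, -28/3)
pivot(2,2)=-28/3: scale R2 → (0, 0, 1)
  clear (0,2): R0 −= (1/3)R2 → (1, 0, 0)
  clear (1,2): R1 −= (1)R2 → (0, 1, 0)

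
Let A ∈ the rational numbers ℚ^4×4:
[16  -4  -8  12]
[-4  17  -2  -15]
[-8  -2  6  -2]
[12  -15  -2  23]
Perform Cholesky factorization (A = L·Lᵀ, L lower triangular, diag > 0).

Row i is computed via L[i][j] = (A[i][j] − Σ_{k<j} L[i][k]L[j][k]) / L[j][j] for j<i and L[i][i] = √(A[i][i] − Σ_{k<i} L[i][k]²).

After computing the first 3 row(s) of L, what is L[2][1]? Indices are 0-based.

Step 1: L[0][0] = √(16) = 4.
  L[1][0] = (-4) / L[0][0] = -1.
Step 2: L[1][1] = √(16) = 4.
  L[2][0] = (-8) / L[0][0] = -2.
  L[2][1] = (-4) / L[1][1] = -1.
Step 3: L[2][2] = √(1) = 1.

L[2][1] = -1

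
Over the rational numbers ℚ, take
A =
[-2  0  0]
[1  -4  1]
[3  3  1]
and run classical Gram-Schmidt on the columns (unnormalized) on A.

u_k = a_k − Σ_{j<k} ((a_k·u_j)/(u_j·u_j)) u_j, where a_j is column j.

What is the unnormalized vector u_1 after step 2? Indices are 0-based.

u_1 = (5/7, -61/14, 27/14)

Step 1: u_0 = a_0 = (-2, 1, 3).
Step 2: u_1 = a_1 − (5/14)·u_0 = (5/7, -61/14, 27/14).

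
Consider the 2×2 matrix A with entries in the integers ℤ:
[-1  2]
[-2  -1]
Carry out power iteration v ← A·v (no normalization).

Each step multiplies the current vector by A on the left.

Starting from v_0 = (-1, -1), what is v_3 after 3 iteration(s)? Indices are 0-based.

v_0 = (-1, -1).
v_1 = A·v_0 = (-1, 3).
v_2 = A·v_1 = (7, -1).
v_3 = A·v_2 = (-9, -13).

v_3 = (-9, -13)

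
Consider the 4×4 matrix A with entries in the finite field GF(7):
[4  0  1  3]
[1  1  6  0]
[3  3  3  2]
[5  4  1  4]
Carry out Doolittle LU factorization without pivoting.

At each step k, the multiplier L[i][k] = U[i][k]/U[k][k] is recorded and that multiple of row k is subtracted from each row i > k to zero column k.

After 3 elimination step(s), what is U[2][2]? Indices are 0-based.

U[2][2] = 6

Step 1: pivot at (0,0) is 4.
  row1 ← row1 − (2)·row0  ⇒  L[1][0]=2, U row1=(0, 1, 4, 1)
  row2 ← row2 − (6)·row0  ⇒  L[2][0]=6, U row2=(0, 3, 4, 5)
  row3 ← row3 − (3)·row0  ⇒  L[3][0]=3, U row3=(0, 4, 5, 2)
Step 2: pivot at (1,1) is 1.
  row2 ← row2 − (3)·row1  ⇒  L[2][1]=3, U row2=(0, 0, 6, 2)
  row3 ← row3 − (4)·row1  ⇒  L[3][1]=4, U row3=(0, 0, 3, 5)
Step 3: pivot at (2,2) is 6.
  row3 ← row3 − (4)·row2  ⇒  L[3][2]=4, U row3=(0, 0, 0, 4)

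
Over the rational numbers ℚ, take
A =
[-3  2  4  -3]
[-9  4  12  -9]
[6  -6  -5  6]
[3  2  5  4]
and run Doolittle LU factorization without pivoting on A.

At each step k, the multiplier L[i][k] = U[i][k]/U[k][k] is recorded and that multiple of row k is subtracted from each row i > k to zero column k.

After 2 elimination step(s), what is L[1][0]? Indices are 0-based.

L[1][0] = 3

Step 1: pivot at (0,0) is -3.
  row1 ← row1 − (3)·row0  ⇒  L[1][0]=3, U row1=(0, -2, 0, 0)
  row2 ← row2 − (-2)·row0  ⇒  L[2][0]=-2, U row2=(0, -2, 3, 0)
  row3 ← row3 − (-1)·row0  ⇒  L[3][0]=-1, U row3=(0, 4, 9, 1)
Step 2: pivot at (1,1) is -2.
  row2 ← row2 − (1)·row1  ⇒  L[2][1]=1, U row2=(0, 0, 3, 0)
  row3 ← row3 − (-2)·row1  ⇒  L[3][1]=-2, U row3=(0, 0, 9, 1)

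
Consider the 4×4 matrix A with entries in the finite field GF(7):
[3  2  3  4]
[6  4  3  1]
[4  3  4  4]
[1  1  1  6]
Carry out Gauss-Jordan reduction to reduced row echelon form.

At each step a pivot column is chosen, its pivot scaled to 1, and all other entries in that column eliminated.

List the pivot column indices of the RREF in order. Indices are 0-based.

pivot(0,0)=3: scale R0 → (1, 3, 1, 6)
  clear (1,0): R1 −= (6)R0 → (0, 0, 4, 0)
  clear (2,0): R2 −= (4)R0 → (0, 5, 0, 1)
  clear (3,0): R3 −= (1)R0 → (0, 5, 0, 0)
pivot(1,1): swap R1↔R2
pivot(1,1)=5: scale R1 → (0, 1, 0, 3)
  clear (0,1): R0 −= (3)R1 → (1, 0, 1, 4)
  clear (3,1): R3 −= (5)R1 → (0, 0, 0, 6)
pivot(2,2)=4: scale R2 → (0, 0, 1, 0)
  clear (0,2): R0 −= (1)R2 → (1, 0, 0, 4)
pivot(3,3)=6: scale R3 → (0, 0, 0, 1)
  clear (0,3): R0 −= (4)R3 → (1, 0, 0, 0)
  clear (1,3): R1 −= (3)R3 → (0, 1, 0, 0)

pivot columns: 0, 1, 2, 3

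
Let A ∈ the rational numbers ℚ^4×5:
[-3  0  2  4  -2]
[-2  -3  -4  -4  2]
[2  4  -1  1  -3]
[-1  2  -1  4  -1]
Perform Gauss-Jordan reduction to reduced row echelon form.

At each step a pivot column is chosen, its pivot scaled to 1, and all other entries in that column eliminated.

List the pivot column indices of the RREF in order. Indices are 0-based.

pivot columns: 0, 1, 2, 3

pivot(0,0)=-3: scale R0 → (1, 0, -2/3, -4/3, 2/3)
  clear (1,0): R1 −= (-2)R0 → (0, -3, -16/3, -20/3, 10/3)
  clear (2,0): R2 −= (2)R0 → (0, 4, 1/3, 11/3, -13/3)
  clear (3,0): R3 −= (-1)R0 → (0, 2, -5/3, 8/3, -1/3)
pivot(1,1)=-3: scale R1 → (0, 1, 16/9, 20/9, -10/9)
  clear (2,1): R2 −= (4)R1 → (0, 0, -61/9, -47/9, 1/9)
  clear (3,1): R3 −= (2)R1 → (0, 0, -47/9, -16/9, 17/9)
pivot(2,2)=-61/9: scale R2 → (0, 0, 1, 47/61, -1/61)
  clear (0,2): R0 −= (-2/3)R2 → (1, 0, 0, -50/61, 40/61)
  clear (1,2): R1 −= (16/9)R2 → (0, 1, 0, 52/61, -66/61)
  clear (3,2): R3 −= (-47/9)R2 → (0, 0, 0, 137/61, 110/61)
pivot(3,3)=137/61: scale R3 → (0, 0, 0, 1, 110/137)
  clear (0,3): R0 −= (-50/61)R3 → (1, 0, 0, 0, 180/137)
  clear (1,3): R1 −= (52/61)R3 → (0, 1, 0, 0, -242/137)
  clear (2,3): R2 −= (47/61)R3 → (0, 0, 1, 0, -87/137)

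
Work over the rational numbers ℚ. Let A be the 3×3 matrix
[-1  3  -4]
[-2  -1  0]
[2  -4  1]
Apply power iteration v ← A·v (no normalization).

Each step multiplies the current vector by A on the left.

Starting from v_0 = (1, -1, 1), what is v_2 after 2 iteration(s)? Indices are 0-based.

v_2 = (-23, 17, -5)

v_0 = (1, -1, 1).
v_1 = A·v_0 = (-8, -1, 7).
v_2 = A·v_1 = (-23, 17, -5).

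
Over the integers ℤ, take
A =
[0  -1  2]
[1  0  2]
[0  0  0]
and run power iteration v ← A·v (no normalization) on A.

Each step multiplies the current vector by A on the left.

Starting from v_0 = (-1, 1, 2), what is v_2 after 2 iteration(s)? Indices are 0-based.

v_2 = (-3, 3, 0)

v_0 = (-1, 1, 2).
v_1 = A·v_0 = (3, 3, 0).
v_2 = A·v_1 = (-3, 3, 0).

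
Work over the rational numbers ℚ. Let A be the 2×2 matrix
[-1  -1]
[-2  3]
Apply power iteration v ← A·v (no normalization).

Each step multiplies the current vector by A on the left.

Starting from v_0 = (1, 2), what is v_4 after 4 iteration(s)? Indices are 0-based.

v_0 = (1, 2).
v_1 = A·v_0 = (-3, 4).
v_2 = A·v_1 = (-1, 18).
v_3 = A·v_2 = (-17, 56).
v_4 = A·v_3 = (-39, 202).

v_4 = (-39, 202)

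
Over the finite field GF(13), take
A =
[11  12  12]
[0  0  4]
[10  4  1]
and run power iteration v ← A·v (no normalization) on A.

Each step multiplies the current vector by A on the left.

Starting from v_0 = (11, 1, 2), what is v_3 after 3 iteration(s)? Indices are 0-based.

v_0 = (11, 1, 2).
v_1 = A·v_0 = (1, 8, 12).
v_2 = A·v_1 = (4, 9, 2).
v_3 = A·v_2 = (7, 8, 0).

v_3 = (7, 8, 0)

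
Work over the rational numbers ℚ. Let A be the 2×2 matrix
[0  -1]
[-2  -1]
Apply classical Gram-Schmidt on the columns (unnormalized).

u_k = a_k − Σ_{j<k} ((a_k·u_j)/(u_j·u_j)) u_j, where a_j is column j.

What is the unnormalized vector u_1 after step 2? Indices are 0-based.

Step 1: u_0 = a_0 = (0, -2).
Step 2: u_1 = a_1 − (1/2)·u_0 = (-1, 0).

u_1 = (-1, 0)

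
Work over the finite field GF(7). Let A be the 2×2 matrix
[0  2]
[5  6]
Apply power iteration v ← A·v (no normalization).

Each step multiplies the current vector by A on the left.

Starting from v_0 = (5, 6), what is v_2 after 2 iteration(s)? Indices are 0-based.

v_2 = (3, 6)

v_0 = (5, 6).
v_1 = A·v_0 = (5, 5).
v_2 = A·v_1 = (3, 6).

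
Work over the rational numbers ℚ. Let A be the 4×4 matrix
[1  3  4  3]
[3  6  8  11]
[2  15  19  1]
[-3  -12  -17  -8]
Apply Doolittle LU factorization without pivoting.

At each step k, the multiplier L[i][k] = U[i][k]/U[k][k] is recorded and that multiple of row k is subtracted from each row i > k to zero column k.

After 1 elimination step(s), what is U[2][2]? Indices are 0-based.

k=0: U[0][0]=1
  eliminate (1,0): mult=3, new row 1: (0, -3, -4, 2); set L[1][0]=3
  eliminate (2,0): mult=2, new row 2: (0, 9, 11, -5); set L[2][0]=2
  eliminate (3,0): mult=-3, new row 3: (0, -3, -5, 1); set L[3][0]=-3

U[2][2] = 11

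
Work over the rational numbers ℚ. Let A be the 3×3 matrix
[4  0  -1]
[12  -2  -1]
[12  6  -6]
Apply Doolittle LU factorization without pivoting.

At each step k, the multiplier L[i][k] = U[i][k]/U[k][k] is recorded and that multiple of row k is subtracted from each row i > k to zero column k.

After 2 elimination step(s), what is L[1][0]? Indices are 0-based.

Step 1: pivot at (0,0) is 4.
  row1 ← row1 − (3)·row0  ⇒  L[1][0]=3, U row1=(0, -2, 2)
  row2 ← row2 − (3)·row0  ⇒  L[2][0]=3, U row2=(0, 6, -3)
Step 2: pivot at (1,1) is -2.
  row2 ← row2 − (-3)·row1  ⇒  L[2][1]=-3, U row2=(0, 0, 3)

L[1][0] = 3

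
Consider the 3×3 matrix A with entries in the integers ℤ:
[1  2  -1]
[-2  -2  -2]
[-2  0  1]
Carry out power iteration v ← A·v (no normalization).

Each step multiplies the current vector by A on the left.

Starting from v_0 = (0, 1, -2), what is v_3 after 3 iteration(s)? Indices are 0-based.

v_0 = (0, 1, -2).
v_1 = A·v_0 = (4, 2, -2).
v_2 = A·v_1 = (10, -8, -10).
v_3 = A·v_2 = (4, 16, -30).

v_3 = (4, 16, -30)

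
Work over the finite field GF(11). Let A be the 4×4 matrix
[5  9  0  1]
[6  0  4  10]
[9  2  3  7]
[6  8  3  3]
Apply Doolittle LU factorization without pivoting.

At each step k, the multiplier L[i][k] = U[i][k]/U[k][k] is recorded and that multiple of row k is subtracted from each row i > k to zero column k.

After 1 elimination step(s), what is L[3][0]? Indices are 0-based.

[col 0] pivot 5
  R1 -= 10*R0 → (0, 9, 4, 0)  (L[1][0] := 10)
  R2 -= 4*R0 → (0, 10, 3, 3)  (L[2][0] := 4)
  R3 -= 10*R0 → (0, 6, 3, 4)  (L[3][0] := 10)

L[3][0] = 10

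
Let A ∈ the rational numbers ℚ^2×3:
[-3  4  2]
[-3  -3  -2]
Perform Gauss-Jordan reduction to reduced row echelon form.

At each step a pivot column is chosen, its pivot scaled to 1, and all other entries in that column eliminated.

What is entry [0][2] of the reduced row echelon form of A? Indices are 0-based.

[1] R0 /= -3  ⇒  (1, -4/3, -2/3)
     R1 -= -3·R0  ⇒  (0, -7, -4)
[2] R1 /= -7  ⇒  (0, 1, 4/7)
     R0 -= -4/3·R1  ⇒  (1, 0, 2/21)

M[0][2] = 2/21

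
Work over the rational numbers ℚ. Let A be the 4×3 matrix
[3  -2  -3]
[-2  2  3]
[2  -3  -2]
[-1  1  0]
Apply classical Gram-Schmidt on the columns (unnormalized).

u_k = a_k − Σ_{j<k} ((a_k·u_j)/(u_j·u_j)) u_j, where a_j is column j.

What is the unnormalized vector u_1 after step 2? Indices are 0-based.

u_1 = (5/6, 1/9, -10/9, 1/18)

Step 1: u_0 = a_0 = (3, -2, 2, -1).
Step 2: u_1 = a_1 − (-17/18)·u_0 = (5/6, 1/9, -10/9, 1/18).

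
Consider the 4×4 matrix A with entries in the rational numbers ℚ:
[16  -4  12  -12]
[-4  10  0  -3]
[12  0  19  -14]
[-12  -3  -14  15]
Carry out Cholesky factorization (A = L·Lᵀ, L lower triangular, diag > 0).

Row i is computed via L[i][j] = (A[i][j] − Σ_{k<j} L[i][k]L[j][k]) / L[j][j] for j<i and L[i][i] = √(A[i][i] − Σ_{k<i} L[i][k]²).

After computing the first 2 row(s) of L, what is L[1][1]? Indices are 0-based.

Step 1: L[0][0] = √(16) = 4.
  L[1][0] = (-4) / L[0][0] = -1.
Step 2: L[1][1] = √(9) = 3.

L[1][1] = 3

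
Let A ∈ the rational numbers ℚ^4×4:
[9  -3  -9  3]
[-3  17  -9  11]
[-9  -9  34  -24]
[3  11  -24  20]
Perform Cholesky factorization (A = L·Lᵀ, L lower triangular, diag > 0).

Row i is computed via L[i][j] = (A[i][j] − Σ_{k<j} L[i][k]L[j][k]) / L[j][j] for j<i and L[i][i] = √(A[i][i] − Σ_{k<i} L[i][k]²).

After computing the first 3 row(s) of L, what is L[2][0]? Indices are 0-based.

L[2][0] = -3

Step 1: L[0][0] = √(9) = 3.
  L[1][0] = (-3) / L[0][0] = -1.
Step 2: L[1][1] = √(16) = 4.
  L[2][0] = (-9) / L[0][0] = -3.
  L[2][1] = (-12) / L[1][1] = -3.
Step 3: L[2][2] = √(16) = 4.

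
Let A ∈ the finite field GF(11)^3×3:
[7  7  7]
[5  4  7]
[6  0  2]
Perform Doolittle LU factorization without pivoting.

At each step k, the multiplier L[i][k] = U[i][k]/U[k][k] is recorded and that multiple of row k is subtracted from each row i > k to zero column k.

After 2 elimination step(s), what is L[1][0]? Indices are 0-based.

L[1][0] = 7

k=0: U[0][0]=7
  eliminate (1,0): mult=7, new row 1: (0, 10, 2); set L[1][0]=7
  eliminate (2,0): mult=4, new row 2: (0, 5, 7); set L[2][0]=4
k=1: U[1][1]=10
  eliminate (2,1): mult=6, new row 2: (0, 0, 6); set L[2][1]=6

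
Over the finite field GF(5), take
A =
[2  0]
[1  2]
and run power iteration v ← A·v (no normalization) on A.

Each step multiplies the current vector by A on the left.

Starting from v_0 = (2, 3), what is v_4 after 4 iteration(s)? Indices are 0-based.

v_4 = (2, 2)

v_0 = (2, 3).
v_1 = A·v_0 = (4, 3).
v_2 = A·v_1 = (3, 0).
v_3 = A·v_2 = (1, 3).
v_4 = A·v_3 = (2, 2).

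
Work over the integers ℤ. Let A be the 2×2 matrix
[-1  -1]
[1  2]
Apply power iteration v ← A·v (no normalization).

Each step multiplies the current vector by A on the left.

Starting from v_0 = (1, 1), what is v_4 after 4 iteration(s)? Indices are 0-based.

v_0 = (1, 1).
v_1 = A·v_0 = (-2, 3).
v_2 = A·v_1 = (-1, 4).
v_3 = A·v_2 = (-3, 7).
v_4 = A·v_3 = (-4, 11).

v_4 = (-4, 11)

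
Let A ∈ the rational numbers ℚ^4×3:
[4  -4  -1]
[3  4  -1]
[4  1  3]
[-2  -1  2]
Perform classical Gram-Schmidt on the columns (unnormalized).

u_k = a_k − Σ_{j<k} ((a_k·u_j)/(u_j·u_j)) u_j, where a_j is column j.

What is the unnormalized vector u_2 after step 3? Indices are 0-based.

u_2 = (-741/763, -897/763, 4407/1526, 3159/1526)

Step 1: u_0 = a_0 = (4, 3, 4, -2).
Step 2: u_1 = a_1 − (2/45)·u_0 = (-188/45, 58/15, 37/45, -41/45).
Step 3: u_2 = a_2 − (1/45)·u_0 − (43/1526)·u_1 = (-741/763, -897/763, 4407/1526, 3159/1526).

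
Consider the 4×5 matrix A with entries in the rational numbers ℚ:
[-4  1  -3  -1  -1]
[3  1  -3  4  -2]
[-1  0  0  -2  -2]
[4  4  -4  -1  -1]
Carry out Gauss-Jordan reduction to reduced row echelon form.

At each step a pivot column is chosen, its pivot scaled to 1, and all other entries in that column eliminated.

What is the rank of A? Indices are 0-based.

step 1: normalize row 0 (÷-4) = (1, -1/4, 3/4, 1/4, 1/4)
  row 1: subtract 3×row0 = (0, 7/4, -21/4, 13/4, -11/4)
  row 2: subtract -1×row0 = (0, -1/4, 3/4, -7/4, -7/4)
  row 3: subtract 4×row0 = (0, 5, -7, -2, -2)
step 2: normalize row 1 (÷7/4) = (0, 1, -3, 13/7, -11/7)
  row 0: subtract -1/4×row1 = (1, 0, 0, 5/7, -1/7)
  row 2: subtract -1/4×row1 = (0, 0, 0, -9/7, -15/7)
  row 3: subtract 5×row1 = (0, 0, 8, -79/7, 41/7)
step 3: exchange rows 2,3
step 3: normalize row 2 (÷8) = (0, 0, 1, -79/56, 41/56)
  row 1: subtract -3×row2 = (0, 1, 0, -19/8, 5/8)
step 4: normalize row 3 (÷-9/7) = (0, 0, 0, 1, 5/3)
  row 0: subtract 5/7×row3 = (1, 0, 0, 0, -4/3)
  row 1: subtract -19/8×row3 = (0, 1, 0, 0, 55/12)
  row 2: subtract -79/56×row3 = (0, 0, 1, 0, 37/12)

rank = 4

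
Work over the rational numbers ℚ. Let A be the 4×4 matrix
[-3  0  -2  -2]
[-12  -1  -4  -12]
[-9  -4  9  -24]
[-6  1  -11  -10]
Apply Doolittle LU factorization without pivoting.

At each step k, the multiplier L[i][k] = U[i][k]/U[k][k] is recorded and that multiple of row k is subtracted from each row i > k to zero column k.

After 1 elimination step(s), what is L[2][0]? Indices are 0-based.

L[2][0] = 3

[col 0] pivot -3
  R1 -= 4*R0 → (0, -1, 4, -4)  (L[1][0] := 4)
  R2 -= 3*R0 → (0, -4, 15, -18)  (L[2][0] := 3)
  R3 -= 2*R0 → (0, 1, -7, -6)  (L[3][0] := 2)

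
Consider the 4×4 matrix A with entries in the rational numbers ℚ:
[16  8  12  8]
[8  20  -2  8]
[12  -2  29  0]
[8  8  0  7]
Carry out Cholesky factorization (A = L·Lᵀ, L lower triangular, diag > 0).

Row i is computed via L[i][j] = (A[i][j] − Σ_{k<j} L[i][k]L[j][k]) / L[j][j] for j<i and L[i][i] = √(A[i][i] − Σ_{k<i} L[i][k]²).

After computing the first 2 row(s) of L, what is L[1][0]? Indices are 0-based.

L[1][0] = 2

Step 1: L[0][0] = √(16) = 4.
  L[1][0] = (8) / L[0][0] = 2.
Step 2: L[1][1] = √(16) = 4.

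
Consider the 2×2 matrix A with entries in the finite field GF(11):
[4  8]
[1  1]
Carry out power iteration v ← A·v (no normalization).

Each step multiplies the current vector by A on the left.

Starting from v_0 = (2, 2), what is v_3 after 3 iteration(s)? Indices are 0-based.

v_3 = (10, 2)

v_0 = (2, 2).
v_1 = A·v_0 = (2, 4).
v_2 = A·v_1 = (7, 6).
v_3 = A·v_2 = (10, 2).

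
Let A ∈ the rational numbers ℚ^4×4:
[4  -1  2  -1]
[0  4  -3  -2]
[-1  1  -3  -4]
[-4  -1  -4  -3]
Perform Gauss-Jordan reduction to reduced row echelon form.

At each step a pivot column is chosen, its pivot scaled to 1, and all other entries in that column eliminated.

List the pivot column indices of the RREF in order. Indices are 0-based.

step 1: normalize row 0 (÷4) = (1, -1/4, 1/2, -1/4)
  row 2: subtract -1×row0 = (0, 3/4, -5/2, -17/4)
  row 3: subtract -4×row0 = (0, -2, -2, -4)
step 2: normalize row 1 (÷4) = (0, 1, -3/4, -1/2)
  row 0: subtract -1/4×row1 = (1, 0, 5/16, -3/8)
  row 2: subtract 3/4×row1 = (0, 0, -31/16, -31/8)
  row 3: subtract -2×row1 = (0, 0, -7/2, -5)
step 3: normalize row 2 (÷-31/16) = (0, 0, 1, 2)
  row 0: subtract 5/16×row2 = (1, 0, 0, -1)
  row 1: subtract -3/4×row2 = (0, 1, 0, 1)
  row 3: subtract -7/2×row2 = (0, 0, 0, 2)
step 4: normalize row 3 (÷2) = (0, 0, 0, 1)
  row 0: subtract -1×row3 = (1, 0, 0, 0)
  row 1: subtract 1×row3 = (0, 1, 0, 0)
  row 2: subtract 2×row3 = (0, 0, 1, 0)

pivot columns: 0, 1, 2, 3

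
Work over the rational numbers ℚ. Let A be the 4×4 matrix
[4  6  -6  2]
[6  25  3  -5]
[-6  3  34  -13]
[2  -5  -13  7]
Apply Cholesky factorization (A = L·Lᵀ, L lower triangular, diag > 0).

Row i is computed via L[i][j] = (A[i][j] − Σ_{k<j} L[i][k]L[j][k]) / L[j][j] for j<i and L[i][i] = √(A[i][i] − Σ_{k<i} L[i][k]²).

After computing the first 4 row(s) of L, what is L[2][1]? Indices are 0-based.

L[2][1] = 3

Step 1: L[0][0] = √(4) = 2.
  L[1][0] = (6) / L[0][0] = 3.
Step 2: L[1][1] = √(16) = 4.
  L[2][0] = (-6) / L[0][0] = -3.
  L[2][1] = (12) / L[1][1] = 3.
Step 3: L[2][2] = √(16) = 4.
  L[3][0] = (2) / L[0][0] = 1.
  L[3][1] = (-8) / L[1][1] = -2.
  L[3][2] = (-4) / L[2][2] = -1.
Step 4: L[3][3] = √(1) = 1.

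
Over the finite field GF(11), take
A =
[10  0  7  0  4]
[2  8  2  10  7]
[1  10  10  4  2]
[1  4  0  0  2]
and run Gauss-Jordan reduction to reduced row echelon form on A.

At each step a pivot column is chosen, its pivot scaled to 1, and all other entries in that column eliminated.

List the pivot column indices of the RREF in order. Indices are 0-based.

pivot columns: 0, 1, 2, 3

step 1: normalize row 0 (÷10) = (1, 0, 4, 0, 7)
  row 1: subtract 2×row0 = (0, 8, 5, 10, 4)
  row 2: subtract 1×row0 = (0, 10, 6, 4, 6)
  row 3: subtract 1×row0 = (0, 4, 7, 0, 6)
step 2: normalize row 1 (÷8) = (0, 1, 2, 4, 6)
  row 2: subtract 10×row1 = (0, 0, 8, 8, 1)
  row 3: subtract 4×row1 = (0, 0, 10, 6, 4)
step 3: normalize row 2 (÷8) = (0, 0, 1, 1, 7)
  row 0: subtract 4×row2 = (1, 0, 0, 7, 1)
  row 1: subtract 2×row2 = (0, 1, 0, 2, 3)
  row 3: subtract 10×row2 = (0, 0, 0, 7, 0)
step 4: normalize row 3 (÷7) = (0, 0, 0, 1, 0)
  row 0: subtract 7×row3 = (1, 0, 0, 0, 1)
  row 1: subtract 2×row3 = (0, 1, 0, 0, 3)
  row 2: subtract 1×row3 = (0, 0, 1, 0, 7)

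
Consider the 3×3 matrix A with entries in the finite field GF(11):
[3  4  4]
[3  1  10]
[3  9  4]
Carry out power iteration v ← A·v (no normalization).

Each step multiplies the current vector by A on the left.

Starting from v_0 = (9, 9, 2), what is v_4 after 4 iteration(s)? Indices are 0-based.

v_0 = (9, 9, 2).
v_1 = A·v_0 = (5, 1, 6).
v_2 = A·v_1 = (10, 10, 4).
v_3 = A·v_2 = (9, 3, 4).
v_4 = A·v_3 = (0, 4, 4).

v_4 = (0, 4, 4)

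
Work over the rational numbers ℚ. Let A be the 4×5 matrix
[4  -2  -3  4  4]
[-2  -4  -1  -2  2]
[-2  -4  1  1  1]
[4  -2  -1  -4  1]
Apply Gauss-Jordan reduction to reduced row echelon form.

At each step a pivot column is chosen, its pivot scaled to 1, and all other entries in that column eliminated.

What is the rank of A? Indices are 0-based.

rank = 4

step 1: normalize row 0 (÷4) = (1, -1/2, -3/4, 1, 1)
  row 1: subtract -2×row0 = (0, -5, -5/2, 0, 4)
  row 2: subtract -2×row0 = (0, -5, -1/2, 3, 3)
  row 3: subtract 4×row0 = (0, 0, 2, -8, -3)
step 2: normalize row 1 (÷-5) = (0, 1, 1/2, 0, -4/5)
  row 0: subtract -1/2×row1 = (1, 0, -1/2, 1, 3/5)
  row 2: subtract -5×row1 = (0, 0, 2, 3, -1)
step 3: normalize row 2 (÷2) = (0, 0, 1, 3/2, -1/2)
  row 0: subtract -1/2×row2 = (1, 0, 0, 7/4, 7/20)
  row 1: subtract 1/2×row2 = (0, 1, 0, -3/4, -11/20)
  row 3: subtract 2×row2 = (0, 0, 0, -11, -2)
step 4: normalize row 3 (÷-11) = (0, 0, 0, 1, 2/11)
  row 0: subtract 7/4×row3 = (1, 0, 0, 0, 7/220)
  row 1: subtract -3/4×row3 = (0, 1, 0, 0, -91/220)
  row 2: subtract 3/2×row3 = (0, 0, 1, 0, -17/22)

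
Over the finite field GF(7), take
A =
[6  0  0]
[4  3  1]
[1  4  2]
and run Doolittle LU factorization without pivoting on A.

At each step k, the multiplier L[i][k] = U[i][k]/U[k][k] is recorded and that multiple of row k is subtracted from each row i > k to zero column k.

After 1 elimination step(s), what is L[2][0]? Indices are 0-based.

Step 1: pivot at (0,0) is 6.
  row1 ← row1 − (3)·row0  ⇒  L[1][0]=3, U row1=(0, 3, 1)
  row2 ← row2 − (6)·row0  ⇒  L[2][0]=6, U row2=(0, 4, 2)

L[2][0] = 6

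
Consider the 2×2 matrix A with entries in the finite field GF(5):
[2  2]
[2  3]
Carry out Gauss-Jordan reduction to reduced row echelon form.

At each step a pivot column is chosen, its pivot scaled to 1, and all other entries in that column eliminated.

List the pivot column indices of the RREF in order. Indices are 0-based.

pivot columns: 0, 1

step 1: normalize row 0 (÷2) = (1, 1)
  row 1: subtract 2×row0 = (0, 1)
step 2: normalize row 1 (÷1) = (0, 1)
  row 0: subtract 1×row1 = (1, 0)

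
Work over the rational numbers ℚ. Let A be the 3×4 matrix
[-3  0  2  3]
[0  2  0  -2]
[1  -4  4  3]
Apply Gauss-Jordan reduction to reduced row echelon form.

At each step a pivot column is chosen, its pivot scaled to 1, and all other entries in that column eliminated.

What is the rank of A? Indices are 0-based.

rank = 3

[1] R0 /= -3  ⇒  (1, 0, -2/3, -1)
     R2 -= 1·R0  ⇒  (0, -4, 14/3, 4)
[2] R1 /= 2  ⇒  (0, 1, 0, -1)
     R2 -= -4·R1  ⇒  (0, 0, 14/3, 0)
[3] R2 /= 14/3  ⇒  (0, 0, 1, 0)
     R0 -= -2/3·R2  ⇒  (1, 0, 0, -1)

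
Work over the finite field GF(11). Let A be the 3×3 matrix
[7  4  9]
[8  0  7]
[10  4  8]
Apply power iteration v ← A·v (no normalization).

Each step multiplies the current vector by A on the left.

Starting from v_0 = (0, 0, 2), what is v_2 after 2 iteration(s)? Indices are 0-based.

v_2 = (7, 3, 1)

v_0 = (0, 0, 2).
v_1 = A·v_0 = (7, 3, 5).
v_2 = A·v_1 = (7, 3, 1).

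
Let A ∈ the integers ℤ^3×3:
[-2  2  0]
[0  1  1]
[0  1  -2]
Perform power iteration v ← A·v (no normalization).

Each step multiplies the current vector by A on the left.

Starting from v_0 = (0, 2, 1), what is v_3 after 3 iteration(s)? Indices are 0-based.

v_3 = (10, 6, -3)

v_0 = (0, 2, 1).
v_1 = A·v_0 = (4, 3, 0).
v_2 = A·v_1 = (-2, 3, 3).
v_3 = A·v_2 = (10, 6, -3).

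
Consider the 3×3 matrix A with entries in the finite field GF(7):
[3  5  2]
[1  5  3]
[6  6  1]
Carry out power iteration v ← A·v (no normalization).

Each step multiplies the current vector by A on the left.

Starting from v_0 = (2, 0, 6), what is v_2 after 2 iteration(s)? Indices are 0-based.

v_2 = (1, 4, 1)

v_0 = (2, 0, 6).
v_1 = A·v_0 = (4, 6, 4).
v_2 = A·v_1 = (1, 4, 1).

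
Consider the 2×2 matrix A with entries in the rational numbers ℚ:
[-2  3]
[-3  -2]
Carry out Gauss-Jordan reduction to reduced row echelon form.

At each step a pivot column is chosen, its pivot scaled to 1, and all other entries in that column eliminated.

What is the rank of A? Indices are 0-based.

rank = 2

step 1: normalize row 0 (÷-2) = (1, -3/2)
  row 1: subtract -3×row0 = (0, -13/2)
step 2: normalize row 1 (÷-13/2) = (0, 1)
  row 0: subtract -3/2×row1 = (1, 0)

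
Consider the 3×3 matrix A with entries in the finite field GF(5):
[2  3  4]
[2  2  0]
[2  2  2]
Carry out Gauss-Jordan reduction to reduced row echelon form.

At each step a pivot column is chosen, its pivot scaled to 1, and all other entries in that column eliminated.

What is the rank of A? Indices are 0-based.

step 1: normalize row 0 (÷2) = (1, 4, 2)
  row 1: subtract 2×row0 = (0, 4, 1)
  row 2: subtract 2×row0 = (0, 4, 3)
step 2: normalize row 1 (÷4) = (0, 1, 4)
  row 0: subtract 4×row1 = (1, 0, 1)
  row 2: subtract 4×row1 = (0, 0, 2)
step 3: normalize row 2 (÷2) = (0, 0, 1)
  row 0: subtract 1×row2 = (1, 0, 0)
  row 1: subtract 4×row2 = (0, 1, 0)

rank = 3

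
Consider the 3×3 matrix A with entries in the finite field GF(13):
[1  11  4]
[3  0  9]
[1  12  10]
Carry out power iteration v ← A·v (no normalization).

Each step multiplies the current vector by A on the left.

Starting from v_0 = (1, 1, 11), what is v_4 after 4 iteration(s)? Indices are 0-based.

v_0 = (1, 1, 11).
v_1 = A·v_0 = (4, 11, 6).
v_2 = A·v_1 = (6, 1, 1).
v_3 = A·v_2 = (8, 1, 2).
v_4 = A·v_3 = (1, 3, 1).

v_4 = (1, 3, 1)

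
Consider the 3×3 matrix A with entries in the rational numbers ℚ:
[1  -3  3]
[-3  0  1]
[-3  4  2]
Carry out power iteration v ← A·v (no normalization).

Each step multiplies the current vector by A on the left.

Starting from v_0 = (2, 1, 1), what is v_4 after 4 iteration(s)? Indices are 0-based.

v_4 = (-193, 2, -433)

v_0 = (2, 1, 1).
v_1 = A·v_0 = (2, -5, 0).
v_2 = A·v_1 = (17, -6, -26).
v_3 = A·v_2 = (-43, -77, -127).
v_4 = A·v_3 = (-193, 2, -433).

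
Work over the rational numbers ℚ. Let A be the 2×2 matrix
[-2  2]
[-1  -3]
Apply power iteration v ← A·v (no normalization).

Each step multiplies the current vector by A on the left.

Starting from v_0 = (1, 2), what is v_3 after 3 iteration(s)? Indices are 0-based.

v_0 = (1, 2).
v_1 = A·v_0 = (2, -7).
v_2 = A·v_1 = (-18, 19).
v_3 = A·v_2 = (74, -39).

v_3 = (74, -39)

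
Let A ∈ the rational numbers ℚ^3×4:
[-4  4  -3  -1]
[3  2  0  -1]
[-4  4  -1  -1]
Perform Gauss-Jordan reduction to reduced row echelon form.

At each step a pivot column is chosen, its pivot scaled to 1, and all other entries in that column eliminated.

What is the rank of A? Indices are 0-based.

rank = 3

step 1: normalize row 0 (÷-4) = (1, -1, 3/4, 1/4)
  row 1: subtract 3×row0 = (0, 5, -9/4, -7/4)
  row 2: subtract -4×row0 = (0, 0, 2, 0)
step 2: normalize row 1 (÷5) = (0, 1, -9/20, -7/20)
  row 0: subtract -1×row1 = (1, 0, 3/10, -1/10)
step 3: normalize row 2 (÷2) = (0, 0, 1, 0)
  row 0: subtract 3/10×row2 = (1, 0, 0, -1/10)
  row 1: subtract -9/20×row2 = (0, 1, 0, -7/20)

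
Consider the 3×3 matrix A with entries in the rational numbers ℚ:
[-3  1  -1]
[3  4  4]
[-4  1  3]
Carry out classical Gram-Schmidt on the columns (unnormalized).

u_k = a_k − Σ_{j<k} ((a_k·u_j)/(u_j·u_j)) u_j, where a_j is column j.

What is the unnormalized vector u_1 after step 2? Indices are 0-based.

Step 1: u_0 = a_0 = (-3, 3, -4).
Step 2: u_1 = a_1 − (5/34)·u_0 = (49/34, 121/34, 27/17).

u_1 = (49/34, 121/34, 27/17)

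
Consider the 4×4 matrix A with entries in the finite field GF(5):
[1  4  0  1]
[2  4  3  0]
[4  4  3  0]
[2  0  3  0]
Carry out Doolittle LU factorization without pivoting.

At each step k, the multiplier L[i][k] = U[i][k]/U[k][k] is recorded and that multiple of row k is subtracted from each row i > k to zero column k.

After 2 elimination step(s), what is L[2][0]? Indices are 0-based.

[col 0] pivot 1
  R1 -= 2*R0 → (0, 1, 3, 3)  (L[1][0] := 2)
  R2 -= 4*R0 → (0, 3, 3, 1)  (L[2][0] := 4)
  R3 -= 2*R0 → (0, 2, 3, 3)  (L[3][0] := 2)
[col 1] pivot 1
  R2 -= 3*R1 → (0, 0, 4, 2)  (L[2][1] := 3)
  R3 -= 2*R1 → (0, 0, 2, 2)  (L[3][1] := 2)

L[2][0] = 4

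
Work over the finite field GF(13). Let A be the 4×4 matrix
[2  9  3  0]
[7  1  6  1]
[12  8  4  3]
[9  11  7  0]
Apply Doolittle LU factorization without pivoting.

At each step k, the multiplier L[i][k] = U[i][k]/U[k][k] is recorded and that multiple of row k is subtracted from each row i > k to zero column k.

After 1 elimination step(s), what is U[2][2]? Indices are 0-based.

U[2][2] = 12

[col 0] pivot 2
  R1 -= 10*R0 → (0, 2, 2, 1)  (L[1][0] := 10)
  R2 -= 6*R0 → (0, 6, 12, 3)  (L[2][0] := 6)
  R3 -= 11*R0 → (0, 3, 0, 0)  (L[3][0] := 11)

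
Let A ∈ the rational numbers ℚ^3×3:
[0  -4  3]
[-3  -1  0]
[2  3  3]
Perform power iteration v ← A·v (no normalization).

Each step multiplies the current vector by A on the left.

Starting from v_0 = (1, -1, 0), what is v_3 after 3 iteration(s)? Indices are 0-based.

v_3 = (37, -5, -23)

v_0 = (1, -1, 0).
v_1 = A·v_0 = (4, -2, -1).
v_2 = A·v_1 = (5, -10, -1).
v_3 = A·v_2 = (37, -5, -23).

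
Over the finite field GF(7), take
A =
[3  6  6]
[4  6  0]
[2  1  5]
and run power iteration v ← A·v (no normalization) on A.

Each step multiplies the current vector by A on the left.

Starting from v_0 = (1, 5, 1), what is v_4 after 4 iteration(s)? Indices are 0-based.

v_0 = (1, 5, 1).
v_1 = A·v_0 = (4, 6, 5).
v_2 = A·v_1 = (1, 3, 4).
v_3 = A·v_2 = (3, 1, 4).
v_4 = A·v_3 = (4, 4, 6).

v_4 = (4, 4, 6)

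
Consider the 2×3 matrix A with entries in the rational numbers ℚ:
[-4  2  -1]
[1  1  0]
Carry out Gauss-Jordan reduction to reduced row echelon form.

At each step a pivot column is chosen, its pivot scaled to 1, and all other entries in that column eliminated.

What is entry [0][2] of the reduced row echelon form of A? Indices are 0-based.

M[0][2] = 1/6

[1] R0 /= -4  ⇒  (1, -1/2, 1/4)
     R1 -= 1·R0  ⇒  (0, 3/2, -1/4)
[2] R1 /= 3/2  ⇒  (0, 1, -1/6)
     R0 -= -1/2·R1  ⇒  (1, 0, 1/6)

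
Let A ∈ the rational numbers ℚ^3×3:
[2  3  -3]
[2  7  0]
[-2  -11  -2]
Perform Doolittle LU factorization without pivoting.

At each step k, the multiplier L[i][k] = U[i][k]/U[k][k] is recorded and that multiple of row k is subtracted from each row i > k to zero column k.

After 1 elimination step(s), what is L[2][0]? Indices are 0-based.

L[2][0] = -1

[col 0] pivot 2
  R1 -= 1*R0 → (0, 4, 3)  (L[1][0] := 1)
  R2 -= -1*R0 → (0, -8, -5)  (L[2][0] := -1)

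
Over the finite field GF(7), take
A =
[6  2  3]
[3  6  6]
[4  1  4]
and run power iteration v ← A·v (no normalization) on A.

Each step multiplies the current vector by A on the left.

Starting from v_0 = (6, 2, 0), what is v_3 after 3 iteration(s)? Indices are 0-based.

v_0 = (6, 2, 0).
v_1 = A·v_0 = (5, 2, 5).
v_2 = A·v_1 = (0, 1, 0).
v_3 = A·v_2 = (2, 6, 1).

v_3 = (2, 6, 1)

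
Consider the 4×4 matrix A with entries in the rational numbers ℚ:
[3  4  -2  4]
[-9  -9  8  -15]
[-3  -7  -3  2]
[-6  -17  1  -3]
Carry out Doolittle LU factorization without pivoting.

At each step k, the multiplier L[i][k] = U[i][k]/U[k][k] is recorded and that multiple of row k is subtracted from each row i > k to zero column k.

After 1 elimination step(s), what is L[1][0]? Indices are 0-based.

[col 0] pivot 3
  R1 -= -3*R0 → (0, 3, 2, -3)  (L[1][0] := -3)
  R2 -= -1*R0 → (0, -3, -5, 6)  (L[2][0] := -1)
  R3 -= -2*R0 → (0, -9, -3, 5)  (L[3][0] := -2)

L[1][0] = -3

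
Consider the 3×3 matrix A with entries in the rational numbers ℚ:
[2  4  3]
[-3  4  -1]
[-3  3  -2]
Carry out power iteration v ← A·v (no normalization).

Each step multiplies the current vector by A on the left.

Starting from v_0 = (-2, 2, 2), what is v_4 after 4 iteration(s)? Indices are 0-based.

v_0 = (-2, 2, 2).
v_1 = A·v_0 = (10, 12, 8).
v_2 = A·v_1 = (92, 10, -10).
v_3 = A·v_2 = (194, -226, -226).
v_4 = A·v_3 = (-1194, -1260, -808).

v_4 = (-1194, -1260, -808)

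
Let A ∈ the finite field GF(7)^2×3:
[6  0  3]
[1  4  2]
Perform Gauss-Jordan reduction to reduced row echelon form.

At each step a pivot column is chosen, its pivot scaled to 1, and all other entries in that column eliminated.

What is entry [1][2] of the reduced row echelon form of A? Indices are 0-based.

step 1: normalize row 0 (÷6) = (1, 0, 4)
  row 1: subtract 1×row0 = (0, 4, 5)
step 2: normalize row 1 (÷4) = (0, 1, 3)

M[1][2] = 3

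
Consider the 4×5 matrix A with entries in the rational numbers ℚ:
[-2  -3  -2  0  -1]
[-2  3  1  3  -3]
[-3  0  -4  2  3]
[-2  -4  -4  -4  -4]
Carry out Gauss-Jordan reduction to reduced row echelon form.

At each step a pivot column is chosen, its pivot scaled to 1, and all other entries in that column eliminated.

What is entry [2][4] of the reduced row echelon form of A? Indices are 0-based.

pivot(0,0)=-2: scale R0 → (1, 3/2, 1, 0, 1/2)
  clear (1,0): R1 −= (-2)R0 → (0, 6, 3, 3, -2)
  clear (2,0): R2 −= (-3)R0 → (0, 9/2, -1, 2, 9/2)
  clear (3,0): R3 −= (-2)R0 → (0, -1, -2, -4, -3)
pivot(1,1)=6: scale R1 → (0, 1, 1/2, 1/2, -1/3)
  clear (0,1): R0 −= (3/2)R1 → (1, 0, 1/4, -3/4, 1)
  clear (2,1): R2 −= (9/2)R1 → (0, 0, -13/4, -1/4, 6)
  clear (3,1): R3 −= (-1)R1 → (0, 0, -3/2, -7/2, -10/3)
pivot(2,2)=-13/4: scale R2 → (0, 0, 1, 1/13, -24/13)
  clear (0,2): R0 −= (1/4)R2 → (1, 0, 0, -10/13, 19/13)
  clear (1,2): R1 −= (1/2)R2 → (0, 1, 0, 6/13, 23/39)
  clear (3,2): R3 −= (-3/2)R2 → (0, 0, 0, -44/13, -238/39)
pivot(3,3)=-44/13: scale R3 → (0, 0, 0, 1, 119/66)
  clear (0,3): R0 −= (-10/13)R3 → (1, 0, 0, 0, 94/33)
  clear (1,3): R1 −= (6/13)R3 → (0, 1, 0, 0, -8/33)
  clear (2,3): R2 −= (1/13)R3 → (0, 0, 1, 0, -131/66)

M[2][4] = -131/66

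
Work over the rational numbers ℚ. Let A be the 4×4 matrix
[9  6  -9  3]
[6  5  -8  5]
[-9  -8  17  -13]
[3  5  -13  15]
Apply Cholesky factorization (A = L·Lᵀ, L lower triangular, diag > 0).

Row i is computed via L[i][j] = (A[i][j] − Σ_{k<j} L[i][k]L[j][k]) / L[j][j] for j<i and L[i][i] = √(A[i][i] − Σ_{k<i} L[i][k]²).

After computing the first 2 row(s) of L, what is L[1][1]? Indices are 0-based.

Step 1: L[0][0] = √(9) = 3.
  L[1][0] = (6) / L[0][0] = 2.
Step 2: L[1][1] = √(1) = 1.

L[1][1] = 1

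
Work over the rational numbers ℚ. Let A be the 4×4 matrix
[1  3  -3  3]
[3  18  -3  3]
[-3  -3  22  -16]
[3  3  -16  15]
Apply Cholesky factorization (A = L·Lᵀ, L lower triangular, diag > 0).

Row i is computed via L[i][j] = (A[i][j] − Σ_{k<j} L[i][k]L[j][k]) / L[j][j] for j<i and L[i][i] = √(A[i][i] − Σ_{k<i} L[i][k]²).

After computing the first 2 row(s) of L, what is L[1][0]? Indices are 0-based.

Step 1: L[0][0] = √(1) = 1.
  L[1][0] = (3) / L[0][0] = 3.
Step 2: L[1][1] = √(9) = 3.

L[1][0] = 3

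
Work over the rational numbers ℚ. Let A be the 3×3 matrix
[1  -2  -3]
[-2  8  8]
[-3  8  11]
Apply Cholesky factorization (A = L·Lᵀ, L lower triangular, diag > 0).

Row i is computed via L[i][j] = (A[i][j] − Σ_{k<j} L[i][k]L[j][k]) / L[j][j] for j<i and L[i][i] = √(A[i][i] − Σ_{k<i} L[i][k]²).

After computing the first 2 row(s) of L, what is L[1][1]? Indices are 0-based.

Step 1: L[0][0] = √(1) = 1.
  L[1][0] = (-2) / L[0][0] = -2.
Step 2: L[1][1] = √(4) = 2.

L[1][1] = 2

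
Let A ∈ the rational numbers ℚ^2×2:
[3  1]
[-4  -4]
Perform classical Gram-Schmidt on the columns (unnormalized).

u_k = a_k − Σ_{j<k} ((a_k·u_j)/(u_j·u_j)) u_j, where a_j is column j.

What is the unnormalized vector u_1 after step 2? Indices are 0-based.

u_1 = (-32/25, -24/25)

Step 1: u_0 = a_0 = (3, -4).
Step 2: u_1 = a_1 − (19/25)·u_0 = (-32/25, -24/25).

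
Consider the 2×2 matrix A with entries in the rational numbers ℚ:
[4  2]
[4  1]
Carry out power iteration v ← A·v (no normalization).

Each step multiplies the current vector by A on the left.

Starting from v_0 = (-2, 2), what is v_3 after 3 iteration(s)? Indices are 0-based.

v_3 = (-156, -134)

v_0 = (-2, 2).
v_1 = A·v_0 = (-4, -6).
v_2 = A·v_1 = (-28, -22).
v_3 = A·v_2 = (-156, -134).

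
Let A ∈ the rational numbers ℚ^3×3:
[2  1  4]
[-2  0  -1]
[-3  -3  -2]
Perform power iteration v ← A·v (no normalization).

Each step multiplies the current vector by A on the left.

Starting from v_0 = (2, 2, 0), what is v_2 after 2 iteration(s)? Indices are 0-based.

v_0 = (2, 2, 0).
v_1 = A·v_0 = (6, -4, -12).
v_2 = A·v_1 = (-40, 0, 18).

v_2 = (-40, 0, 18)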